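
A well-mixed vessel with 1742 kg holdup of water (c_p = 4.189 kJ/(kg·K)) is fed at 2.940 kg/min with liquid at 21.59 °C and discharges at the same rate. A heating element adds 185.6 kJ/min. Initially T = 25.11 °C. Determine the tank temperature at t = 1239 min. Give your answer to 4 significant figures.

M c_p dT/dt = ṁ c_p (T_in − T) + Q̇.
τ = M/ṁ = 592.517 min; T_ss = T_in + Q̇/(ṁ c_p) = 21.59 + 185.6/(2.940·4.189) = 36.6602 °C.
This is linear first-order; T(t) = T_ss + (T₀ − T_ss) e^(−t/τ).
T(1239) = 36.6602 + (-11.5502)·e^(−1239/592.517) = 36.6602 + (-11.5502)·0.123554 = 35.2332 °C.

35.23 °C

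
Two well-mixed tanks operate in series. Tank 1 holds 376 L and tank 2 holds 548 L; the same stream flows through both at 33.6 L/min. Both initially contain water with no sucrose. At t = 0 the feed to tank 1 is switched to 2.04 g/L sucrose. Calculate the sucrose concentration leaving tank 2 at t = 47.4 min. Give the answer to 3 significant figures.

1.75 g/L

Each tank obeys Vᵢ dCᵢ/dt = Q(Cᵢ₋₁ − Cᵢ), so τᵢ = Vᵢ/Q.
τ₁ = 376/33.6 = 11.190 min; τ₂ = 548/33.6 = 16.310 min.
Solving the cascade with C₁(0)=C₂(0)=0 gives C₂(t) = C_in[1 − (τ₁ e^(−t/τ₁) − τ₂ e^(−t/τ₂))/(τ₁ − τ₂)].
At t = 47.4: e^(−t/τ₁) = 0.014469, e^(−t/τ₂) = 0.054679.
C₂ = 2.04·[1 − (11.190·0.014469 − 16.310·0.054679)/(-5.1190)] = 2.04·0.85742 = 1.7491 g/L.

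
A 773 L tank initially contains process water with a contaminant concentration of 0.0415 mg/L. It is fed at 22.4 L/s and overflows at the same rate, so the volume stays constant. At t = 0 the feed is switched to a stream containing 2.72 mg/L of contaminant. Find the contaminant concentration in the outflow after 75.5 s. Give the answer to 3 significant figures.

Transient balance on the dissolved component: V dC/dt = Q(C_in − C).
Rewrite as dC/dt + C/τ = C_in/τ, τ = V/Q = 34.509 s.
Solution: C(t) = C_in + (C₀ − C_in) e^(−t/τ).
C(75.5) = 2.72 + (0.0415 − 2.72)·e^(−75.5/34.509) = 2.72 + (-2.6785)·0.11216 = 2.4196 mg/L.

2.42 mg/L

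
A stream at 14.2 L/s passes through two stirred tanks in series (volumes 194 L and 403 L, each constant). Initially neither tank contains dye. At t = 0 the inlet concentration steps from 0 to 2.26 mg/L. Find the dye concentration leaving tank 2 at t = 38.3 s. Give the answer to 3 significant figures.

Species balance on tank i: dCᵢ/dt = (Cᵢ₋₁ − Cᵢ)/τᵢ with τᵢ = Vᵢ/Q.
τ₁ = 194/14.2 = 13.662 s; τ₂ = 403/14.2 = 28.380 s.
Solving the cascade with C₁(0)=C₂(0)=0 gives C₂(t) = C_in[1 − (τ₁ e^(−t/τ₁) − τ₂ e^(−t/τ₂))/(τ₁ − τ₂)].
At t = 38.3: e^(−t/τ₁) = 0.060604, e^(−t/τ₂) = 0.25936.
C₂ = 2.26·[1 − (13.662·0.060604 − 28.380·0.25936)/(-14.718)] = 2.26·0.55614 = 1.2569 mg/L.

1.26 mg/L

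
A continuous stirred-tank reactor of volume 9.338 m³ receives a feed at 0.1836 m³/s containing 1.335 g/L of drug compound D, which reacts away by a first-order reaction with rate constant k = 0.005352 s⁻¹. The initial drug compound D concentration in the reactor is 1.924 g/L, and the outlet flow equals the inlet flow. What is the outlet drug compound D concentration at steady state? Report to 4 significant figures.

1.049 g/L

Accumulation = in − out − consumed: V dC/dt = Q C_in − Q C − k V C.
At steady state: 0 = Q C_in − (Q + kV) C_ss, so C_ss = Q C_in/(Q + kV).
C_ss = 0.1836·1.335/(0.1836 + 0.005352·9.338) = 0.245106/0.233577 = 1.04936 g/L.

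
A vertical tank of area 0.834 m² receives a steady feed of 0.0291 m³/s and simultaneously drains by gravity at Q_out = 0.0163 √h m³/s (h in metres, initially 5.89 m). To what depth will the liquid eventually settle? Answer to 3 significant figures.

3.19 m

Accumulation of liquid (constant cross-section A): A dh/dt = Q_in − 0.0163 √h. At steady state dh/dt = 0:
Q_in = 0.0163 √h_ss ⇒ √h_ss = 0.0291/0.0163 = 1.7853.
h_ss = 1.7853² = 3.1872 m. (Since h₀ = 5.89 m > h_ss, the level will fall toward this value.)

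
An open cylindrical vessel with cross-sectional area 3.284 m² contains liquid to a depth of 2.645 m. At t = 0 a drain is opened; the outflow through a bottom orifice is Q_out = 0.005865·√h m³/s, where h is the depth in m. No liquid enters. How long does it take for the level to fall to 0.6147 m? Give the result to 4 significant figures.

943.3 s

Mass balance (ρ constant): A dh/dt = −0.005865 √h.
Separate and integrate: 2(√h − √h₀) = −(0.005865/A) t.
t = 2A(√h₀ − √h)/0.005865 = 2·3.284·(√2.645 − √0.6147)/0.005865
  = 6.56800 × (1.62635 − 0.784028) / 0.005865 = 943.281 s.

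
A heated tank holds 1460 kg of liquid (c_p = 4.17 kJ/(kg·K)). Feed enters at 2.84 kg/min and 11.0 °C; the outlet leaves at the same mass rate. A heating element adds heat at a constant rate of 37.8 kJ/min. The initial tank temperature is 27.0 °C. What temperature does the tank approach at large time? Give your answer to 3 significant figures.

M c_p dT/dt = ṁ c_p (T_in − T) + Q̇.
At steady state dT/dt = 0 ⇒ T_ss = T_in + Q̇/(ṁ c_p) = 11.0 + 37.8/(2.84·4.17) = 14.192 °C.

14.2 °C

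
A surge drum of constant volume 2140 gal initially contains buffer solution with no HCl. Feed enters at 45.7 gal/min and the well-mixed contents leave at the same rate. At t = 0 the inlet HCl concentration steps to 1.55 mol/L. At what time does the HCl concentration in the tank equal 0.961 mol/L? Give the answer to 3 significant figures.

Species balance: V dC/dt = Q(C_in − C) ⇒ τ = V/Q = 46.827 min.
C(t) = C_in + (C₀ − C_in) e^(−t/τ). Set C = 0.961 and solve for t:
e^(−t/τ) = (C − C_in)/(C₀ − C_in) = (0.961 − 1.55)/(0 − 1.55) = 0.38000
t = −τ ln(…) = 46.827 × 0.96758 = 45.309 min.

45.3 min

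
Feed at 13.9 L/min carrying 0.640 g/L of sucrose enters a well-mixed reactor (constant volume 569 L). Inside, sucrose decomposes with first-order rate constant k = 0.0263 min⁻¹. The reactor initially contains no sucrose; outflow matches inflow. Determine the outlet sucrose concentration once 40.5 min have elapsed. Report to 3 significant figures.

0.269 g/L

Species balance: V dC/dt = Q C_in − Q C − k V C.
This is linear with rate a = Q/V + k = 0.050729 min⁻¹.
C_ss = Q C_in/(Q + kV) = 0.30820 g/L; C(t) = C_ss + (C₀ − C_ss) e^(−a t).
C(40.5) = 0.30820 + (-0.30820)·e^(−0.050729·40.5) = 0.30820 + (-0.30820)·0.12815 = 0.26870 g/L.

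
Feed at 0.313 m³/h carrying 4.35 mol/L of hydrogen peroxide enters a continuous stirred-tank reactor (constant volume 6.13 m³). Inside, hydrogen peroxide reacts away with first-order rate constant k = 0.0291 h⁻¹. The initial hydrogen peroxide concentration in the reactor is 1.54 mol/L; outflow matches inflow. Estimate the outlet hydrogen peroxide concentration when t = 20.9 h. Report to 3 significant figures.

Species balance: V dC/dt = Q C_in − Q C − k V C.
dC/dt = (Q/V) C_in − (Q/V + k) C; effective rate a = Q/V + k = 0.051060 + 0.0291 = 0.080160 h⁻¹.
C_ss = Q C_in/(Q + kV) = 2.7709 mol/L; C(t) = C_ss + (C₀ − C_ss) e^(−a t).
C(20.9) = 2.7709 + (-1.2309)·e^(−0.080160·20.9) = 2.7709 + (-1.2309)·0.18724 = 2.5404 mol/L.

2.54 mol/L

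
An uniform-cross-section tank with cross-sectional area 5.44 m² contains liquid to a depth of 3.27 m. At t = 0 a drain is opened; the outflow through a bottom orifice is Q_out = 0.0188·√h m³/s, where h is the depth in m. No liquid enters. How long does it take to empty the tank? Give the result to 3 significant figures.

With no inflow, A dh/dt = −0.0188 √h.
Separate and integrate: 2(√h − √h₀) = −(0.0188/A) t.
Tank is empty when √h = 0: t_empty = 2A√h₀/0.0188.
t_empty = 2·5.44·√3.27/0.0188 = 10.880·1.8083/0.0188 = 1046.5 s.

1050 s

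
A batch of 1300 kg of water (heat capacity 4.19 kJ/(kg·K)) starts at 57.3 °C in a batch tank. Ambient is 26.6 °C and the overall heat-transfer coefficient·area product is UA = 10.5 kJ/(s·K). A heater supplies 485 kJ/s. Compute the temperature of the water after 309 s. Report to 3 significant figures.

Lumped-capacitance energy balance: M c_p dT/dt = UA(T_amb − T) + Q̇.
dT/dt = (T_ss − T)/τ with T_ss = T_amb + Q̇/UA = 26.6 + 485/10.5 = 72.790 °C, τ = M c_p/UA = 1300·4.19/10.5 = 518.76 s.
Solution: T(t) = T_ss + (T₀ − T_ss) e^(−t/τ).
T(309) = 72.790 + (-15.490)·0.55120 = 64.252 °C.

64.3 °C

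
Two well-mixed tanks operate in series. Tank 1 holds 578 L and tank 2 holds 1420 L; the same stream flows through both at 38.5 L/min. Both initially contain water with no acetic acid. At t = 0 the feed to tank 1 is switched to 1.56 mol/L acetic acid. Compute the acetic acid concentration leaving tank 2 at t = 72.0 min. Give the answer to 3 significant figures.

Species balance on tank i: dCᵢ/dt = (Cᵢ₋₁ − Cᵢ)/τᵢ with τᵢ = Vᵢ/Q.
τ₁ = 578/38.5 = 15.013 min; τ₂ = 1420/38.5 = 36.883 min.
Tank 1: C₁ = C_in(1 − e^(−t/τ₁)). Tank 2 (τ₁ ≠ τ₂): C₂ = C_in[1 − (τ₁ e^(−t/τ₁) − τ₂ e^(−t/τ₂))/(τ₁ − τ₂)].
At t = 72.0: e^(−t/τ₁) = 0.0082640, e^(−t/τ₂) = 0.14197.
C₂ = 1.56·[1 − (15.013·0.0082640 − 36.883·0.14197)/(-21.870)] = 1.56·0.76624 = 1.1953 mol/L.

1.20 mol/L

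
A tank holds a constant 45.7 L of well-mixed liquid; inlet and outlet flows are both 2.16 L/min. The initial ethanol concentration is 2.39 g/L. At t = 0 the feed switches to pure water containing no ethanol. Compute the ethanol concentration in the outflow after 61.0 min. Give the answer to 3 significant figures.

0.134 g/L

Species balance on the tank: V dC/dt = Q(C_in − C).
So dC/dt = (C_in − C)/τ with τ = V/Q = 45.7/2.16 = 21.157 min.
This is linear first-order; C(t) = C_in + (C₀ − C_in) e^(−t/τ).
C(61.0) = 0 + (2.39 − 0)·e^(−61.0/21.157) = 0 + (2.3900)·0.055958 = 0.13374 g/L.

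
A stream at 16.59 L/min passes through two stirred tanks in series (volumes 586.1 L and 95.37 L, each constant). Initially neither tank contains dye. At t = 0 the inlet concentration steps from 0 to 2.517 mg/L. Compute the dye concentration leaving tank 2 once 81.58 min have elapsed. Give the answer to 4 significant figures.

2.218 mg/L

Each tank obeys Vᵢ dCᵢ/dt = Q(Cᵢ₋₁ − Cᵢ), so τᵢ = Vᵢ/Q.
τ₁ = 586.1/16.59 = 35.3285 min; τ₂ = 95.37/16.59 = 5.74864 min.
Solving the cascade with C₁(0)=C₂(0)=0 gives C₂(t) = C_in[1 − (τ₁ e^(−t/τ₁) − τ₂ e^(−t/τ₂))/(τ₁ − τ₂)].
At t = 81.58: e^(−t/τ₁) = 0.0993424, e^(−t/τ₂) = 6.86834e-07.
C₂ = 2.517·[1 − (35.3285·0.0993424 − 5.74864·6.86834e-07)/(29.5799)] = 2.517·0.881351 = 2.21836 mg/L.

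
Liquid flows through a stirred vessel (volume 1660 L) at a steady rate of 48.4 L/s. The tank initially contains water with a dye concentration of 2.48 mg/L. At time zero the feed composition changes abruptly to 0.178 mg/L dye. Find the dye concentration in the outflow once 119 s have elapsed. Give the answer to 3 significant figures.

Mass balance on the solute (V constant): V dC/dt = Q(C_in − C).
So dC/dt = (C_in − C)/τ with τ = V/Q = 1660/48.4 = 34.298 s.
Solution: C(t) = C_in + (C₀ − C_in) e^(−t/τ).
C(119) = 0.178 + (2.48 − 0.178)·e^(−119/34.298) = 0.178 + (2.3020)·0.031128 = 0.24966 mg/L.

0.250 mg/L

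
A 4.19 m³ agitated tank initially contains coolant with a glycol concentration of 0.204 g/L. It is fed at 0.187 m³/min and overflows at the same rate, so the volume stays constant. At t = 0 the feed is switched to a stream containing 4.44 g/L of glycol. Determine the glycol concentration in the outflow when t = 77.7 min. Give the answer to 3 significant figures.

4.31 g/L

Accumulation = in − out for the solute gives V dC/dt = Q(C_in − C).
So dC/dt = (C_in − C)/τ with τ = V/Q = 4.19/0.187 = 22.406 min.
C approaches C_in exponentially: C(t) = C_in + (C₀ − C_in) e^(−t/τ).
C(77.7) = 4.44 + (0.204 − 4.44)·e^(−77.7/22.406) = 4.44 + (-4.2360)·0.031187 = 4.3079 g/L.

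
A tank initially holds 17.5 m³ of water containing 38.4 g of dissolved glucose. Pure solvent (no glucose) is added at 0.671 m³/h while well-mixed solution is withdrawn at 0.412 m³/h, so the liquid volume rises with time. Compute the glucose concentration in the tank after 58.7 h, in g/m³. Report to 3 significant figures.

Total volume: dV/dt = Q_in − Q_out = 0.25900 m³/h, so V(t) = 17.5 + 0.25900 t and V(58.7) = 32.703 m³.
No glucose enters, so dm/dt = −Q_out · (m/V).
dm/m = −Q_out dt/(V₀ + 0.25900 t); integrating gives ln(m/m₀) = −(Q_out/(Q_in−Q_out)) ln(V/V₀).
m = m₀ (V₀/V)^(Q_out/(Q_in−Q_out)) = 38.4 × (17.5/32.703)^(1.5907) = 14.202 g.
C = m/V = 14.202/32.703 = 0.43428 g/m³.

0.434 g/m³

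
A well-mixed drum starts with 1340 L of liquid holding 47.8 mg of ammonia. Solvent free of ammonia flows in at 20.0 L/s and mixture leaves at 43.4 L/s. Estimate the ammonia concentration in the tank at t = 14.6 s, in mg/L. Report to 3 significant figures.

0.0277 mg/L

Total volume: dV/dt = Q_in − Q_out = -23.400 L/s, so V(t) = 1340 − 23.400 t and V(14.6) = 998.36 L.
No ammonia enters, so dm/dt = −Q_out · (m/V).
Separate: dm/m = −Q_out dt/V(t) ⇒ ln(m/m₀) = −(Q_out/(Q_in−Q_out)) ln(V/V₀).
m = m₀ (V₀/V)^(Q_out/(Q_in−Q_out)) = 47.8 × (1340/998.36)^(-1.8547) = 27.693 mg.
C = m/V = 27.693/998.36 = 0.027738 mg/L.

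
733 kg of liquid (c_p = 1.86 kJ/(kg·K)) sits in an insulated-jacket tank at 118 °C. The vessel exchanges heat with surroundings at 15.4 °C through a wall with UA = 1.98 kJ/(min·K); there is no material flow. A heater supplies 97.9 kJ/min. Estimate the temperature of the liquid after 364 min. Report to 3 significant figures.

Lumped-capacitance energy balance: M c_p dT/dt = UA(T_amb − T) + Q̇.
dT/dt = (T_ss − T)/τ with T_ss = T_amb + Q̇/UA = 15.4 + 97.9/1.98 = 64.844 °C, τ = M c_p/UA = 733·1.86/1.98 = 688.58 min.
Solution: T(t) = T_ss + (T₀ − T_ss) e^(−t/τ).
T(364) = 64.844 + (53.156)·0.58941 = 96.175 °C.

96.2 °C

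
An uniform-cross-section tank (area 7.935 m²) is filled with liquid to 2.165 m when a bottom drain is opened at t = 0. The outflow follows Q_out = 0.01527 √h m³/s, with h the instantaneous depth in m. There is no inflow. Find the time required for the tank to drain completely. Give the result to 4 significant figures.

1529 s

A dh/dt = −Q_out = −0.01527 √h.
∫ h^(−1/2) dh = −(0.01527/A) ∫ dt, giving 2√h = 2√h₀ − (0.01527/A) t.
Set h = 0: 2√h₀ = (0.01527/A) t_empty ⇒ t_empty = 2A√h₀/0.01527.
t_empty = 2·7.935·√2.165/0.01527 = 15.8700·1.47139/0.01527 = 1529.21 s.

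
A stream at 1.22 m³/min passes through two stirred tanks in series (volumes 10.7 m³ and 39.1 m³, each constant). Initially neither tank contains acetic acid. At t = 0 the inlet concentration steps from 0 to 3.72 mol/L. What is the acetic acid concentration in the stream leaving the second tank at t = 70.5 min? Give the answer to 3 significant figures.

Species balance on tank i: dCᵢ/dt = (Cᵢ₋₁ − Cᵢ)/τᵢ with τᵢ = Vᵢ/Q.
τ₁ = 10.7/1.22 = 8.7705 min; τ₂ = 39.1/1.22 = 32.049 min.
Solving the cascade with C₁(0)=C₂(0)=0 gives C₂(t) = C_in[1 − (τ₁ e^(−t/τ₁) − τ₂ e^(−t/τ₂))/(τ₁ − τ₂)].
At t = 70.5: e^(−t/τ₁) = 0.00032285, e^(−t/τ₂) = 0.11083.
C₂ = 3.72·[1 − (8.7705·0.00032285 − 32.049·0.11083)/(-23.279)] = 3.72·0.84753 = 3.1528 mol/L.

3.15 mol/L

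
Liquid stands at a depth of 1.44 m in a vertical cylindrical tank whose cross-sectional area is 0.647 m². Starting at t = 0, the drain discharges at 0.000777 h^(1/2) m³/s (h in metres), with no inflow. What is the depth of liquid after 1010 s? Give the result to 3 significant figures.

With no inflow, A dh/dt = −0.000777 √h.
∫ h^(−1/2) dh = −(0.000777/A) ∫ dt, giving 2√h = 2√h₀ − (0.000777/A) t.
√h = √1.44 − 0.000777·1010/(2·0.647) = 1.2000 − 0.60647 = 0.59353.
h = 0.59353² = 0.35228 m.

0.352 m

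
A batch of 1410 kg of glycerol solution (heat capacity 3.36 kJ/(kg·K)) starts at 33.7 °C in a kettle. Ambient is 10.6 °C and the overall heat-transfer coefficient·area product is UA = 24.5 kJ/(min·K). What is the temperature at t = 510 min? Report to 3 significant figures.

12.3 °C

M c_p dT/dt = −UA(T − T_amb).
dT/dt = (T_ss − T)/τ with T_ss = T_amb = 10.600 °C, τ = M c_p/UA = 1410·3.36/24.5 = 193.37 min.
T approaches T_ss exponentially: T(t) = T_ss + (T₀ − T_ss) e^(−t/τ).
T(510) = 10.600 + (23.100)·0.071546 = 12.253 °C.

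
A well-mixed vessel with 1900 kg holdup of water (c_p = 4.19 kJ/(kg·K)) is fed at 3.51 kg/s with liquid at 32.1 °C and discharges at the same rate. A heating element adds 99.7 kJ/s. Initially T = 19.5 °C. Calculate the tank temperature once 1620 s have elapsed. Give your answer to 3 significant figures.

Energy balance: M c_p dT/dt = ṁ c_p (T_in − T) + 99.7.
Rearrange: dT/dt = (T_ss − T)/τ with τ = M/ṁ = 541.31 s and T_ss = T_in + Q̇/(ṁ c_p) = 38.879 °C.
This is linear first-order; T(t) = T_ss + (T₀ − T_ss) e^(−t/τ).
T(1620) = 38.879 + (-19.379)·e^(−1620/541.31) = 38.879 + (-19.379)·0.050150 = 37.907 °C.

37.9 °C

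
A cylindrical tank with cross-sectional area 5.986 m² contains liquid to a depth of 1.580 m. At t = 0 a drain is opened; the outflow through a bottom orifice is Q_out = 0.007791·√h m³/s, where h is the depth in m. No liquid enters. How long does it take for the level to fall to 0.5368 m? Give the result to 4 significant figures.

805.7 s

A dh/dt = −Q_out = −0.007791 √h.
∫ h^(−1/2) dh = −(0.007791/A) ∫ dt, giving 2√h = 2√h₀ − (0.007791/A) t.
t = 2A(√h₀ − √h)/0.007791 = 2·5.986·(√1.580 − √0.5368)/0.007791
  = 11.9720 × (1.25698 − 0.732666) / 0.007791 = 805.685 s.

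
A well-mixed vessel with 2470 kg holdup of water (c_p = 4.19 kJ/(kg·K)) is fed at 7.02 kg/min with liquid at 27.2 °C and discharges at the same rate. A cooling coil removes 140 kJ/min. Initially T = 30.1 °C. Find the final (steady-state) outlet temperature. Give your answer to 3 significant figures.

First-law balance (no shaft work): M c_p dT/dt = ṁ c_p (T_in − T) − 140.
At steady state dT/dt = 0 ⇒ T_ss = T_in − Q̇/(ṁ c_p) = 27.2 − 140/(7.02·4.19) = 22.440 °C.

22.4 °C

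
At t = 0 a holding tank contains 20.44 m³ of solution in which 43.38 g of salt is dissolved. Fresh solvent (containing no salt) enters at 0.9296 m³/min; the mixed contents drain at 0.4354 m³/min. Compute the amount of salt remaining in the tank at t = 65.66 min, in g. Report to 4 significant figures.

18.77 g

Total volume: dV/dt = Q_in − Q_out = 0.494200 m³/min, so V(t) = 20.44 + 0.494200 t and V(65.66) = 52.8892 m³.
Species balance (pure solvent in): dm/dt = −Q_out · m/V(t).
dm/m = −Q_out dt/(V₀ + 0.494200 t); integrating gives ln(m/m₀) = −(Q_out/(Q_in−Q_out)) ln(V/V₀).
m = m₀ (V₀/V)^(Q_out/(Q_in−Q_out)) = 43.38 × (20.44/52.8892)^(0.881020) = 18.7728 g.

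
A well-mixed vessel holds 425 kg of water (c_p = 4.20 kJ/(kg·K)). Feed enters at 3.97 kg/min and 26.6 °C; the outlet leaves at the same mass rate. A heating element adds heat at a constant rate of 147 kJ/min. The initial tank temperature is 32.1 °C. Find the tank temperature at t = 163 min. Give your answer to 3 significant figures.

34.7 °C

Unsteady energy balance on the tank contents: M c_p dT/dt = ṁ c_p (T_in − T) + 147.
τ = M/ṁ = 107.05 min; T_ss = T_in + Q̇/(ṁ c_p) = 26.6 + 147/(3.97·4.20) = 35.416 °C.
T approaches T_ss exponentially: T(t) = T_ss + (T₀ − T_ss) e^(−t/τ).
T(163) = 35.416 + (-3.3161)·e^(−163/107.05) = 35.416 + (-3.3161)·0.21814 = 34.693 °C.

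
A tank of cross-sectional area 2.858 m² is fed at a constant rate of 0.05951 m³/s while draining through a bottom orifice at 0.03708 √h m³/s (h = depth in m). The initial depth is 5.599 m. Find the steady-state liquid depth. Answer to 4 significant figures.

2.576 m

Level balance: A dh/dt = 0.05951 − 0.03708 √h. Setting dh/dt = 0:
Q_in = 0.03708 √h_ss ⇒ √h_ss = 0.05951/0.03708 = 1.60491.
h_ss = 1.60491² = 2.57573 m. (Since h₀ = 5.599 m > h_ss, the level will fall toward this value.)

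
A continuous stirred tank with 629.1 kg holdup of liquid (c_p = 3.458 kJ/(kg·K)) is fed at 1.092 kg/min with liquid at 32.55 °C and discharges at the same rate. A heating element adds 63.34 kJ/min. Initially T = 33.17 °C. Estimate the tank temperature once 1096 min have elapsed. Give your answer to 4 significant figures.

First-law balance (no shaft work): M c_p dT/dt = ṁ c_p (T_in − T) + 63.34.
τ = M/ṁ = 576.099 min; T_ss = T_in + Q̇/(ṁ c_p) = 32.55 + 63.34/(1.092·3.458) = 49.3238 °C.
Solution: T(t) = T_ss + (T₀ − T_ss) e^(−t/τ).
T(1096) = 49.3238 + (-16.1538)·e^(−1096/576.099) = 49.3238 + (-16.1538)·0.149202 = 46.9136 °C.

46.91 °C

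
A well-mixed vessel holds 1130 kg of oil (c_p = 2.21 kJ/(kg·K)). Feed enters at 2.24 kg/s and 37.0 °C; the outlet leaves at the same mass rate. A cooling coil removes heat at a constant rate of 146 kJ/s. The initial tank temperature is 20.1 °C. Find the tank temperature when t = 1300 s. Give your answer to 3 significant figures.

First-law balance (no shaft work): M c_p dT/dt = ṁ c_p (T_in − T) − 146.
Rearrange: dT/dt = (T_ss − T)/τ with τ = M/ṁ = 504.46 s and T_ss = T_in − Q̇/(ṁ c_p) = 7.5074 °C.
This is linear first-order; T(t) = T_ss + (T₀ − T_ss) e^(−t/τ).
T(1300) = 7.5074 + (12.593)·e^(−1300/504.46) = 7.5074 + (12.593)·0.076002 = 8.4645 °C.

8.46 °C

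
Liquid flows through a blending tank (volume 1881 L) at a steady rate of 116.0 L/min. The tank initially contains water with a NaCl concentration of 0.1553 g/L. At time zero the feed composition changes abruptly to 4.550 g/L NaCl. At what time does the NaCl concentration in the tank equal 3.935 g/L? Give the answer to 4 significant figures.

Species balance: V dC/dt = Q(C_in − C) ⇒ τ = V/Q = 16.2155 min.
C(t) = C_in + (C₀ − C_in) e^(−t/τ). Set C = 3.935 and solve for t:
e^(−t/τ) = (C − C_in)/(C₀ − C_in) = (3.935 − 4.550)/(0.1553 − 4.550) = 0.139941
t = −τ ln(…) = 16.2155 × 1.96653 = 31.8883 min.

31.89 min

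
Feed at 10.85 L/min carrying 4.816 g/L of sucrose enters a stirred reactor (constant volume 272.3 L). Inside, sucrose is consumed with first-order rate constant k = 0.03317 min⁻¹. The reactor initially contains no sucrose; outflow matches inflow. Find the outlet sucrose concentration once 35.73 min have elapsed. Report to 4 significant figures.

2.435 g/L

Species balance: V dC/dt = Q C_in − Q C − k V C.
This is linear with rate a = Q/V + k = 0.0730158 min⁻¹.
C_ss = Q C_in/(Q + kV) = 2.62816 g/L; C(t) = C_ss + (C₀ − C_ss) e^(−a t).
C(35.73) = 2.62816 + (-2.62816)·e^(−0.0730158·35.73) = 2.62816 + (-2.62816)·0.0736189 = 2.43468 g/L.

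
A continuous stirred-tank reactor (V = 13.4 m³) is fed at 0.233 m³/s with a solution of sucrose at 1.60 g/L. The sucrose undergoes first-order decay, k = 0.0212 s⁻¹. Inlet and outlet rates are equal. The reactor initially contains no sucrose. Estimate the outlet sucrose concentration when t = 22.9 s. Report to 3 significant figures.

0.423 g/L

Accumulation = in − out − consumed: V dC/dt = Q C_in − Q C − k V C.
dC/dt = (Q/V) C_in − (Q/V + k) C; effective rate a = Q/V + k = 0.017388 + 0.0212 = 0.038588 s⁻¹.
C_ss = Q C_in/(Q + kV) = 0.72097 g/L; C(t) = C_ss + (C₀ − C_ss) e^(−a t).
C(22.9) = 0.72097 + (-0.72097)·e^(−0.038588·22.9) = 0.72097 + (-0.72097)·0.41326 = 0.42302 g/L.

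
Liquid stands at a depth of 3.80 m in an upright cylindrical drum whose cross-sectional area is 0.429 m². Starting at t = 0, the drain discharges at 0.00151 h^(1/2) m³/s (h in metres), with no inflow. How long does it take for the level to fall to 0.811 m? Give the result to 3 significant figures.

A dh/dt = −Q_out = −0.00151 √h.
∫ h^(−1/2) dh = −(0.00151/A) ∫ dt, giving 2√h = 2√h₀ − (0.00151/A) t.
t = 2A(√h₀ − √h)/0.00151 = 2·0.429·(√3.80 − √0.811)/0.00151
  = 0.85800 × (1.9494 − 0.90056) / 0.00151 = 595.94 s.

596 s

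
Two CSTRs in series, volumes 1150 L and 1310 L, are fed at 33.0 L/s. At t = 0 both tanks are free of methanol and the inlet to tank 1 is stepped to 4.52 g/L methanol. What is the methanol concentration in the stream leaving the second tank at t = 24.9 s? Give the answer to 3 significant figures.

Species balance on tank i: dCᵢ/dt = (Cᵢ₋₁ − Cᵢ)/τᵢ with τᵢ = Vᵢ/Q.
τ₁ = 1150/33.0 = 34.848 s; τ₂ = 1310/33.0 = 39.697 s.
Solving the cascade with C₁(0)=C₂(0)=0 gives C₂(t) = C_in[1 − (τ₁ e^(−t/τ₁) − τ₂ e^(−t/τ₂))/(τ₁ − τ₂)].
At t = 24.9: e^(−t/τ₁) = 0.48943, e^(−t/τ₂) = 0.53406.
C₂ = 4.52·[1 − (34.848·0.48943 − 39.697·0.53406)/(-4.8485)] = 4.52·0.14516 = 0.65610 g/L.

0.656 g/L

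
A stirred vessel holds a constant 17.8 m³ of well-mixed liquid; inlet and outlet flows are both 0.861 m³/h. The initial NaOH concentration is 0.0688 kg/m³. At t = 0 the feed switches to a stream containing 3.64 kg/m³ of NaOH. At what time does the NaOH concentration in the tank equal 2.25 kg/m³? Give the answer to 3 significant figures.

19.5 h

Transient balance on the dissolved component: V dC/dt = Q(C_in − C), so τ = V/Q = 20.674 h.
C(t) = C_in + (C₀ − C_in) e^(−t/τ). Set C = 2.25 and solve for t:
e^(−t/τ) = (C − C_in)/(C₀ − C_in) = (2.25 − 3.64)/(0.0688 − 3.64) = 0.38922
t = −τ ln(…) = 20.674 × 0.94360 = 19.508 h.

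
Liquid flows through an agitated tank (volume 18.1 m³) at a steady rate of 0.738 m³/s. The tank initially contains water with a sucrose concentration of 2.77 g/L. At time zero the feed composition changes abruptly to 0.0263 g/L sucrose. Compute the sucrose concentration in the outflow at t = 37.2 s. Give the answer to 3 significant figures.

Accumulation = in − out for the solute gives V dC/dt = Q(C_in − C).
Rewrite as dC/dt + C/τ = C_in/τ, τ = V/Q = 24.526 s.
Integrating: C(t) = C_in + (C₀ − C_in) e^(−t/τ).
C(37.2) = 0.0263 + (2.77 − 0.0263)·e^(−37.2/24.526) = 0.0263 + (2.7437)·0.21942 = 0.62832 g/L.

0.628 g/L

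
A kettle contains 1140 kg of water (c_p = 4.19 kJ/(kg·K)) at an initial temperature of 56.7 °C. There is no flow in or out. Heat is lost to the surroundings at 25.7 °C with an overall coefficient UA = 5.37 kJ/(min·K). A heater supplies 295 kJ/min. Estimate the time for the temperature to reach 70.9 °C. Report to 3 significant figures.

800 min

Lumped-capacitance energy balance: M c_p dT/dt = UA(T_amb − T) + Q̇.
τ = M c_p/UA = 889.50 min; T_ss = T_amb + Q̇/UA = 25.7 + 295/5.37 = 80.635 °C.
T(t) = T_ss + (T₀ − T_ss)e^(−t/τ); set T = 70.9:
t = −τ ln[(T − T_ss)/(T₀ − T_ss)] = −889.50 · ln(0.40672) = 800.21 min.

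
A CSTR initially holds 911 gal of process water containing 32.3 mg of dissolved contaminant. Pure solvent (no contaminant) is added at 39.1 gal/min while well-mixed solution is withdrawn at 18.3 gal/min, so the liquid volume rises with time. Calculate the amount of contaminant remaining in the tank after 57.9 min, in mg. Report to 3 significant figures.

15.4 mg

Let m(t) be the amount of contaminant. Volume: V(t) = V₀ + (Q_in − Q_out) t = 911 + 20.800 t; V(57.9) = 2115.3 gal.
No contaminant enters, so dm/dt = −Q_out · (m/V).
Separate: dm/m = −Q_out dt/V(t) ⇒ ln(m/m₀) = −(Q_out/(Q_in−Q_out)) ln(V/V₀).
m = m₀ (V₀/V)^(Q_out/(Q_in−Q_out)) = 32.3 × (911/2115.3)^(0.87981) = 15.393 mg.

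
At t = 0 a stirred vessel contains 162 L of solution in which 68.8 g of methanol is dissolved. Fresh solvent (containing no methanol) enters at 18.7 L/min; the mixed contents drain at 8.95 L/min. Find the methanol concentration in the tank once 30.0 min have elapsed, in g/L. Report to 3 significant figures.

Total volume: dV/dt = Q_in − Q_out = 9.7500 L/min, so V(t) = 162 + 9.7500 t and V(30.0) = 454.50 L.
No methanol enters, so dm/dt = −Q_out · (m/V).
Separate: dm/m = −Q_out dt/V(t) ⇒ ln(m/m₀) = −(Q_out/(Q_in−Q_out)) ln(V/V₀).
m = m₀ (V₀/V)^(Q_out/(Q_in−Q_out)) = 68.8 × (162/454.50)^(0.91795) = 26.689 g.
C = m/V = 26.689/454.50 = 0.058721 g/L.

0.0587 g/L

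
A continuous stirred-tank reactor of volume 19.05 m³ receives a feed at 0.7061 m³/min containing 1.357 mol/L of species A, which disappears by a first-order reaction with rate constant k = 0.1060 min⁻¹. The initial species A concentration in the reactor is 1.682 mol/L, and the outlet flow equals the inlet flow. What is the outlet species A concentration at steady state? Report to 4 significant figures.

Species balance: V dC/dt = Q C_in − Q C − k V C.
At steady state: 0 = Q C_in − (Q + kV) C_ss, so C_ss = Q C_in/(Q + kV).
C_ss = 0.7061·1.357/(0.7061 + 0.1060·19.05) = 0.958178/2.72540 = 0.351573 mol/L.

0.3516 mol/L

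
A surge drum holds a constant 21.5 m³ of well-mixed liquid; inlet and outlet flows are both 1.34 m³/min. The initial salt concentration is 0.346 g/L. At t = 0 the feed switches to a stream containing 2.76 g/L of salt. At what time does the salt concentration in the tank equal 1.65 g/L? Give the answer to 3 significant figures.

12.5 min

Accumulation = in − out for the solute gives V dC/dt = Q(C_in − C), so τ = V/Q = 16.045 min.
C(t) = C_in + (C₀ − C_in) e^(−t/τ). Set C = 1.65 and solve for t:
e^(−t/τ) = (C − C_in)/(C₀ − C_in) = (1.65 − 2.76)/(0.346 − 2.76) = 0.45982
t = −τ ln(…) = 16.045 × 0.77693 = 12.466 min.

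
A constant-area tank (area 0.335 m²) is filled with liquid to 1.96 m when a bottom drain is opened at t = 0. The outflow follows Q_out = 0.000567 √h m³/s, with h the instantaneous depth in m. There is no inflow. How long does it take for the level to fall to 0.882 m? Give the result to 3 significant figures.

545 s

With no inflow, A dh/dt = −0.000567 √h.
Separate and integrate: 2(√h − √h₀) = −(0.000567/A) t.
t = 2A(√h₀ − √h)/0.000567 = 2·0.335·(√1.96 − √0.882)/0.000567
  = 0.67000 × (1.4000 − 0.93915) / 0.000567 = 544.57 s.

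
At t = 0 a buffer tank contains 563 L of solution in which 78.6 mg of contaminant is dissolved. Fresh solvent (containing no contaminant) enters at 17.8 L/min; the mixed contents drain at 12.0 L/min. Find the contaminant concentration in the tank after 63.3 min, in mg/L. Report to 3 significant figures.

0.0299 mg/L

Total volume: dV/dt = Q_in − Q_out = 5.8000 L/min, so V(t) = 563 + 5.8000 t and V(63.3) = 930.14 L.
Solute balance: dm/dt = 0 − Q_out C = −Q_out m/V(t).
Separate: dm/m = −Q_out dt/V(t) ⇒ ln(m/m₀) = −(Q_out/(Q_in−Q_out)) ln(V/V₀).
m = m₀ (V₀/V)^(Q_out/(Q_in−Q_out)) = 78.6 × (563/930.14)^(2.0690) = 27.817 mg.
C = m/V = 27.817/930.14 = 0.029906 mg/L.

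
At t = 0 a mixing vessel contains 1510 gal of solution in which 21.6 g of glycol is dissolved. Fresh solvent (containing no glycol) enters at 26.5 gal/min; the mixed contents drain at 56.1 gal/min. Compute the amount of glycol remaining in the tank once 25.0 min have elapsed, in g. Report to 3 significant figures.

6.03 g

Let m(t) be the amount of glycol. Volume: V(t) = V₀ + (Q_in − Q_out) t = 1510 − 29.600 t; V(25.0) = 770.00 gal.
No glycol enters, so dm/dt = −Q_out · (m/V).
Separate: dm/m = −Q_out dt/V(t) ⇒ ln(m/m₀) = −(Q_out/(Q_in−Q_out)) ln(V/V₀).
m = m₀ (V₀/V)^(Q_out/(Q_in−Q_out)) = 21.6 × (1510/770.00)^(-1.8953) = 6.0272 g.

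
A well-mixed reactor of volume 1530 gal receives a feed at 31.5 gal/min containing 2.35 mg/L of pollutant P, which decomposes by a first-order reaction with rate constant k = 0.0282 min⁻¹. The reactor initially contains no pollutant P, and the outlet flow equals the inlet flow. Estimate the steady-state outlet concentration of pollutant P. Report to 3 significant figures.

0.992 mg/L

Accumulation = in − out − consumed: V dC/dt = Q C_in − Q C − k V C.
At steady state: 0 = Q C_in − (Q + kV) C_ss, so C_ss = Q C_in/(Q + kV).
C_ss = 31.5·2.35/(31.5 + 0.0282·1530) = 74.025/74.646 = 0.99168 mg/L.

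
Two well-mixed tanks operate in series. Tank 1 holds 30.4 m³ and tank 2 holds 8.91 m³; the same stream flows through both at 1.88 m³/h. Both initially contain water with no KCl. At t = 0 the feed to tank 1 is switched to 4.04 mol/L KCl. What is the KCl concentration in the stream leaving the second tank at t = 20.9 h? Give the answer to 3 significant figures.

2.49 mol/L

Each tank obeys Vᵢ dCᵢ/dt = Q(Cᵢ₋₁ − Cᵢ), so τᵢ = Vᵢ/Q.
τ₁ = 30.4/1.88 = 16.170 h; τ₂ = 8.91/1.88 = 4.7394 h.
Solving the cascade with C₁(0)=C₂(0)=0 gives C₂(t) = C_in[1 − (τ₁ e^(−t/τ₁) − τ₂ e^(−t/τ₂))/(τ₁ − τ₂)].
At t = 20.9: e^(−t/τ₁) = 0.27458, e^(−t/τ₂) = 0.012157.
C₂ = 4.04·[1 − (16.170·0.27458 − 4.7394·0.012157)/(11.431)] = 4.04·0.61661 = 2.4911 mol/L.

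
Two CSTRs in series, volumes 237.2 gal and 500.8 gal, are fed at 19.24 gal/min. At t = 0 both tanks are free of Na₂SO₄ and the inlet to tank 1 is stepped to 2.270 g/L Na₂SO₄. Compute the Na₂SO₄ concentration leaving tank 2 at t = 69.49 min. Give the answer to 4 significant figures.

1.979 g/L

Time constants: τᵢ = Vᵢ/Q for each well-mixed tank.
τ₁ = 237.2/19.24 = 12.3285 min; τ₂ = 500.8/19.24 = 26.0291 min.
Solving the cascade with C₁(0)=C₂(0)=0 gives C₂(t) = C_in[1 − (τ₁ e^(−t/τ₁) − τ₂ e^(−t/τ₂))/(τ₁ − τ₂)].
At t = 69.49: e^(−t/τ₁) = 0.00356518, e^(−t/τ₂) = 0.0692727.
C₂ = 2.270·[1 − (12.3285·0.00356518 − 26.0291·0.0692727)/(-13.7006)] = 2.270·0.871600 = 1.97853 g/L.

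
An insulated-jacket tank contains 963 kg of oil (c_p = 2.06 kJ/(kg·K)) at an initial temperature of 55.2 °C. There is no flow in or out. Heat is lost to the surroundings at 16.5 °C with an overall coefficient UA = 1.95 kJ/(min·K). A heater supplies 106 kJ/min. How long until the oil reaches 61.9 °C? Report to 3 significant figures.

Energy balance: M c_p dT/dt = −UA(T − T_amb) + Q̇.
τ = M c_p/UA = 1017.3 min; T_ss = T_amb + Q̇/UA = 16.5 + 106/1.95 = 70.859 °C.
T(t) = T_ss + (T₀ − T_ss)e^(−t/τ); set T = 61.9:
t = −τ ln[(T − T_ss)/(T₀ − T_ss)] = −1017.3 · ln(0.57213) = 568.06 min.

568 min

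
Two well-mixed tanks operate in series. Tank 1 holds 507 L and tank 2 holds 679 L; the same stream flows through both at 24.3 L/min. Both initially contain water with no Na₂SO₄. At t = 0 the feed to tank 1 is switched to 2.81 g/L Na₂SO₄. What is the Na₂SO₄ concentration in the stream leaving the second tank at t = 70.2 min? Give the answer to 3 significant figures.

Time constants: τᵢ = Vᵢ/Q for each well-mixed tank.
τ₁ = 507/24.3 = 20.864 min; τ₂ = 679/24.3 = 27.942 min.
Tank 1: C₁ = C_in(1 − e^(−t/τ₁)). Tank 2 (τ₁ ≠ τ₂): C₂ = C_in[1 − (τ₁ e^(−t/τ₁) − τ₂ e^(−t/τ₂))/(τ₁ − τ₂)].
At t = 70.2: e^(−t/τ₁) = 0.034575, e^(−t/τ₂) = 0.081081.
C₂ = 2.81·[1 − (20.864·0.034575 − 27.942·0.081081)/(-7.0782)] = 2.81·0.78184 = 2.1970 g/L.

2.20 g/L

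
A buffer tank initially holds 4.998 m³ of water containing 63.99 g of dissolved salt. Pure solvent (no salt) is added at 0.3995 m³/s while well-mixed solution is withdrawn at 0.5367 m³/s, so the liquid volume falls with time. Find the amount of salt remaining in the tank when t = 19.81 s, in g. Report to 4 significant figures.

Let m(t) be the amount of salt. Volume: V(t) = V₀ + (Q_in − Q_out) t = 4.998 − 0.137200 t; V(19.81) = 2.28007 m³.
Solute balance: dm/dt = 0 − Q_out C = −Q_out m/V(t).
Separate: dm/m = −Q_out dt/V(t) ⇒ ln(m/m₀) = −(Q_out/(Q_in−Q_out)) ln(V/V₀).
m = m₀ (V₀/V)^(Q_out/(Q_in−Q_out)) = 63.99 × (4.998/2.28007)^(-3.91181) = 2.97015 g.

2.970 g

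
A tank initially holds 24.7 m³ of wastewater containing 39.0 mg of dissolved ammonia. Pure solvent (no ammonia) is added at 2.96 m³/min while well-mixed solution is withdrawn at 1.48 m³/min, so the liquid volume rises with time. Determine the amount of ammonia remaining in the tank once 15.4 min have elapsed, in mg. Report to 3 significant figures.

Let m(t) be the amount of ammonia. Volume: V(t) = V₀ + (Q_in − Q_out) t = 24.7 + 1.4800 t; V(15.4) = 47.492 m³.
No ammonia enters, so dm/dt = −Q_out · (m/V).
Separate: dm/m = −Q_out dt/V(t) ⇒ ln(m/m₀) = −(Q_out/(Q_in−Q_out)) ln(V/V₀).
m = m₀ (V₀/V)^(Q_out/(Q_in−Q_out)) = 39.0 × (24.7/47.492)^(1.0000) = 20.283 mg.

20.3 mg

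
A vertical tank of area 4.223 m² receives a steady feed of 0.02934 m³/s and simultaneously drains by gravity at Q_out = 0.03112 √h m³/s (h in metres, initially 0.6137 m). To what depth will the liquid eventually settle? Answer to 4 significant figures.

Level balance: A dh/dt = 0.02934 − 0.03112 √h. Setting dh/dt = 0:
Q_in = 0.03112 √h_ss ⇒ √h_ss = 0.02934/0.03112 = 0.942802.
h_ss = 0.942802² = 0.888876 m. (Since h₀ = 0.6137 m < h_ss, the level will rise toward this value.)

0.8889 m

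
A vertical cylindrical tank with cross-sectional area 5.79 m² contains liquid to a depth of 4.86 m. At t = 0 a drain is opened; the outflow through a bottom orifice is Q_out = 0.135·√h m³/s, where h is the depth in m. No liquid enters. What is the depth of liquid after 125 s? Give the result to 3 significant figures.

0.558 m

A dh/dt = −Q_out = −0.135 √h.
Separate and integrate: 2(√h − √h₀) = −(0.135/A) t.
√h = √4.86 − 0.135·125/(2·5.79) = 2.2045 − 1.4573 = 0.74729.
h = 0.74729² = 0.55844 m.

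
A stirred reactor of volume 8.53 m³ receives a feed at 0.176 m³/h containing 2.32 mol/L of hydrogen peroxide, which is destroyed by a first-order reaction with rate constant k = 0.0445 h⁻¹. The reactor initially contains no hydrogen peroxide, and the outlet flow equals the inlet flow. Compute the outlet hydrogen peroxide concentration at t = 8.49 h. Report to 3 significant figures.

Accumulation = in − out − consumed: V dC/dt = Q C_in − Q C − k V C.
This is linear with rate a = Q/V + k = 0.065133 h⁻¹.
C_ss = Q C_in/(Q + kV) = 0.73494 mol/L; C(t) = C_ss + (C₀ − C_ss) e^(−a t).
C(8.49) = 0.73494 + (-0.73494)·e^(−0.065133·8.49) = 0.73494 + (-0.73494)·0.57523 = 0.31218 mol/L.

0.312 mol/L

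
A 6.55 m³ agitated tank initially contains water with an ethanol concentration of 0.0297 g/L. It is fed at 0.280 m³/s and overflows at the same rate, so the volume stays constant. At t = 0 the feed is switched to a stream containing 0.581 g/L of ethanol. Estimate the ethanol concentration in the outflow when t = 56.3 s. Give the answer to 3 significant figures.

Unsteady species balance (constant V, well mixed): V dC/dt = Q(C_in − C).
Time constant τ = V/Q = 6.55/0.280 = 23.393 s.
Solution: C(t) = C_in + (C₀ − C_in) e^(−t/τ).
C(56.3) = 0.581 + (0.0297 − 0.581)·e^(−56.3/23.393) = 0.581 + (-0.55130)·0.090111 = 0.53132 g/L.

0.531 g/L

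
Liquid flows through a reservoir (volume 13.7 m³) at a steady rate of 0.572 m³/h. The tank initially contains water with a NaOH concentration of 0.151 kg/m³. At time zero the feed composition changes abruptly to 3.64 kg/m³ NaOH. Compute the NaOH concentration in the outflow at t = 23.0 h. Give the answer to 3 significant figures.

Transient balance on the dissolved component: V dC/dt = Q(C_in − C).
Rewrite as dC/dt + C/τ = C_in/τ, τ = V/Q = 23.951 h.
Solution: C(t) = C_in + (C₀ − C_in) e^(−t/τ).
C(23.0) = 3.64 + (0.151 − 3.64)·e^(−23.0/23.951) = 3.64 + (-3.4890)·0.38278 = 2.3045 kg/m³.

2.30 kg/m³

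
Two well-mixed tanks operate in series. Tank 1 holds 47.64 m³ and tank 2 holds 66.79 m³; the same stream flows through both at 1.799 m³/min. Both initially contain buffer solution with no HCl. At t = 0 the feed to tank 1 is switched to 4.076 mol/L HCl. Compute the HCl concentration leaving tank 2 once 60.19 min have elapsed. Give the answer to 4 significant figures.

2.311 mol/L

Each tank obeys Vᵢ dCᵢ/dt = Q(Cᵢ₋₁ − Cᵢ), so τᵢ = Vᵢ/Q.
τ₁ = 47.64/1.799 = 26.4814 min; τ₂ = 66.79/1.799 = 37.1262 min.
Tank 1: C₁ = C_in(1 − e^(−t/τ₁)). Tank 2 (τ₁ ≠ τ₂): C₂ = C_in[1 − (τ₁ e^(−t/τ₁) − τ₂ e^(−t/τ₂))/(τ₁ − τ₂)].
At t = 60.19: e^(−t/τ₁) = 0.103011, e^(−t/τ₂) = 0.197656.
C₂ = 4.076·[1 − (26.4814·0.103011 − 37.1262·0.197656)/(-10.6448)] = 4.076·0.566894 = 2.31066 mol/L.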